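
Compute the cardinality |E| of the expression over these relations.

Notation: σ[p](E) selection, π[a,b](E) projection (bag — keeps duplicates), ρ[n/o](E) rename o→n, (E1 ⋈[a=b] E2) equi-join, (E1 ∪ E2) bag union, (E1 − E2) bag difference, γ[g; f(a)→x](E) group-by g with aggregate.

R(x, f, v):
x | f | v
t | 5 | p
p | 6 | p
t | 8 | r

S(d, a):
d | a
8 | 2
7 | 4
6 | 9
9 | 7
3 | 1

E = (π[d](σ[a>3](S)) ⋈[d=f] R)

Subexpression sizes:
  S → 5
  σ[a>3](S) → 3
  π[d](σ[a>3](S)) → 3
  R → 3
  (π[d](σ[a>3](S)) ⋈[d=f] R) → 1

|E| = 1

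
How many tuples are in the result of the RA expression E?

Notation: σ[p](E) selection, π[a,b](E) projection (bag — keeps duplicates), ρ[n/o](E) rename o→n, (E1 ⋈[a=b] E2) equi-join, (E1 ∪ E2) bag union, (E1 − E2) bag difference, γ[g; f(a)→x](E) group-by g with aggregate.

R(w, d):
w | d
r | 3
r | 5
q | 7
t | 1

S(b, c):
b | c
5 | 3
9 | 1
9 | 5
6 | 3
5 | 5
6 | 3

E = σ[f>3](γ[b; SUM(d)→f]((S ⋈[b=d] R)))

Stepwise |·|:
  S → 6
  R → 4
  (S ⋈[b=d] R) → 2
  γ[b; SUM(d)→f]((S ⋈[b=d] R)) → 1
  σ[f>3](γ[b; SUM(d)→f]((S ⋈[b=d] R))) → 1

|E| = 1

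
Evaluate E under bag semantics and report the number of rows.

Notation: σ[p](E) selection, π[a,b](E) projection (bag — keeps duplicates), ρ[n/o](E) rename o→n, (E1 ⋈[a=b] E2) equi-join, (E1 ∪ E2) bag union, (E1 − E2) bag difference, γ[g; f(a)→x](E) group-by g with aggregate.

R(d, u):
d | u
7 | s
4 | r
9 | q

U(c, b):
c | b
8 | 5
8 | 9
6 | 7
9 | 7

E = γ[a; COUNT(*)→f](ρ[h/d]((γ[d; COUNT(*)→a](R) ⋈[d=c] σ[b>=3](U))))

Stepwise |·|:
  R → 3
  γ[d; COUNT(*)→a](R) → 3
  U → 4
  σ[b>=3](U) → 4
  (γ[d; COUNT(*)→a](R) ⋈[d=c] σ[b>=3](U)) → 1
  ρ[h/d]((γ[d; COUNT(*)→a](R) ⋈[d=c] σ[b>=3](U))) → 1
  γ[a; COUNT(*)→f](ρ[h/d]((γ[d; COUNT(*)→a](R) ⋈[d=c] σ[b>=3](U)))) → 1

|E| = 1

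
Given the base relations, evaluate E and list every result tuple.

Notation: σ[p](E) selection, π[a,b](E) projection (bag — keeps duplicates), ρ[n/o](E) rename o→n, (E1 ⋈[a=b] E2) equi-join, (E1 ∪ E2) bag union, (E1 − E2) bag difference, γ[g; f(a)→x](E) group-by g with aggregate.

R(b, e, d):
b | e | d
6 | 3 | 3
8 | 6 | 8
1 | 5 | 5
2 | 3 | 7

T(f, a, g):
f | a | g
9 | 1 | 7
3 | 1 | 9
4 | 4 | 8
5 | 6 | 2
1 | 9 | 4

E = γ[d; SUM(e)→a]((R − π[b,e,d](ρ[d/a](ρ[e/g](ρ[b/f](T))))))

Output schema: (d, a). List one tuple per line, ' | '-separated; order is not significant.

Per-node cardinality:
  R → 4
  T → 5
  ρ[b/f](T) → 5
  ρ[e/g](ρ[b/f](T)) → 5
  ρ[d/a](ρ[e/g](ρ[b/f](T))) → 5
  π[b,e,d](ρ[d/a](ρ[e/g](ρ[b/f](T)))) → 5
  (R − π[b,e,d](ρ[d/a](ρ[e/g](ρ[b/f](T))))) → 4
  γ[d; SUM(e)→a]((R − π[b,e,d](ρ[d/a](ρ[e/g](ρ[b/f](T)))))) → 4

== RESULT ==
d | a
3 | 3
5 | 5
7 | 3
8 | 6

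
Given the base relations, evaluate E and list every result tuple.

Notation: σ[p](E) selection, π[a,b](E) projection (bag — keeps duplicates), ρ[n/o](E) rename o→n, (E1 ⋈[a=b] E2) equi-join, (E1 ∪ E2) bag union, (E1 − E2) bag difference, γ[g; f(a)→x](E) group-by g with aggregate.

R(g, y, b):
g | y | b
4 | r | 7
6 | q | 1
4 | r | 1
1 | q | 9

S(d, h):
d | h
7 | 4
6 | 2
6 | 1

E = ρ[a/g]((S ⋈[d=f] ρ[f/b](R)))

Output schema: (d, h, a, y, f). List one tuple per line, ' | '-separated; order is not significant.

Stepwise |·|:
  S → 3
  R → 4
  ρ[f/b](R) → 4
  (S ⋈[d=f] ρ[f/b](R)) → 1
  ρ[a/g]((S ⋈[d=f] ρ[f/b](R))) → 1

== RESULT ==
d | h | a | y | f
7 | 4 | 4 | r | 7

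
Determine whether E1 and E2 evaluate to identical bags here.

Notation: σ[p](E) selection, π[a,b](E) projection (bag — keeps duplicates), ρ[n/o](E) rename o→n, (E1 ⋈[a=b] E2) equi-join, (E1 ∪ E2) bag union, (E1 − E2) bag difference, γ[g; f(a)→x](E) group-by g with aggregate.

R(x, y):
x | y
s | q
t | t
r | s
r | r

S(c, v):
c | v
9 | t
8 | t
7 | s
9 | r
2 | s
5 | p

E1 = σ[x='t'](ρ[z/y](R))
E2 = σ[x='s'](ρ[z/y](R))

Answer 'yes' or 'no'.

E1 subexpression sizes:
  R → 4
  ρ[z/y](R) → 4
  σ[x='t'](ρ[z/y](R)) → 1
E2 subexpression sizes:
  R → 4
  ρ[z/y](R) → 4
  σ[x='s'](ρ[z/y](R)) → 1

E1 result:
x | z
t | t
E2 result:
x | z
s | q
Witness: ('t', 't') appears 1× in E1 but 0× in E2.

no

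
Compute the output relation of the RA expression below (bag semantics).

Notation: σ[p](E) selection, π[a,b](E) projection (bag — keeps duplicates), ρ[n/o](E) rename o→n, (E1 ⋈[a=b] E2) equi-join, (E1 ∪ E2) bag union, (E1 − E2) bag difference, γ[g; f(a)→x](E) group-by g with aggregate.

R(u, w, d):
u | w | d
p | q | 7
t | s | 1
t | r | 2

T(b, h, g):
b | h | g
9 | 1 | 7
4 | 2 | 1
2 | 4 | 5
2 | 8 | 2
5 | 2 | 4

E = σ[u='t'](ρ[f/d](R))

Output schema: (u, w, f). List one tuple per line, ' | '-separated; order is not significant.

Subexpression sizes:
  R → 3
  ρ[f/d](R) → 3
  σ[u='t'](ρ[f/d](R)) → 2

== RESULT ==
u | w | f
t | r | 2
t | s | 1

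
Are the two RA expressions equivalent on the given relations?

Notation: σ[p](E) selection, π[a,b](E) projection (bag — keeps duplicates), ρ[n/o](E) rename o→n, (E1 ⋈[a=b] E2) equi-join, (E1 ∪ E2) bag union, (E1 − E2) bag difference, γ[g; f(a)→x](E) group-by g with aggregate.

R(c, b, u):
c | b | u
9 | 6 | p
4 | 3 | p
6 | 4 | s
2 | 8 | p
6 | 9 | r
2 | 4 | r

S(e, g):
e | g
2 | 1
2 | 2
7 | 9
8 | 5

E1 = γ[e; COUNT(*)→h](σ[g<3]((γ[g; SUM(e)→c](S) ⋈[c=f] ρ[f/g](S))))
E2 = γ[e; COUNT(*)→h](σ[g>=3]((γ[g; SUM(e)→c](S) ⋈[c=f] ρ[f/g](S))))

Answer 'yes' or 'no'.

E1 subexpression sizes:
  S → 4
  γ[g; SUM(e)→c](S) → 4
  S → 4
  ρ[f/g](S) → 4
  (γ[g; SUM(e)→c](S) ⋈[c=f] ρ[f/g](S)) → 2
  σ[g<3]((γ[g; SUM(e)→c](S) ⋈[c=f] ρ[f/g](S))) → 2
  γ[e; COUNT(*)→h](σ[g<3]((γ[g; SUM(e)→c](S) ⋈[c=f] ρ[f/g](S)))) → 1
E2 subexpression sizes:
  S → 4
  γ[g; SUM(e)→c](S) → 4
  S → 4
  ρ[f/g](S) → 4
  (γ[g; SUM(e)→c](S) ⋈[c=f] ρ[f/g](S)) → 2
  σ[g>=3]((γ[g; SUM(e)→c](S) ⋈[c=f] ρ[f/g](S))) → 0
  γ[e; COUNT(*)→h](σ[g>=3]((γ[g; SUM(e)→c](S) ⋈[c=f] ρ[f/g](S)))) → 0

E1 result:
e | h
2 | 2
E2 result:
e | h
(0 rows)
Witness: (2, 2) appears 1× in E1 but 0× in E2.

no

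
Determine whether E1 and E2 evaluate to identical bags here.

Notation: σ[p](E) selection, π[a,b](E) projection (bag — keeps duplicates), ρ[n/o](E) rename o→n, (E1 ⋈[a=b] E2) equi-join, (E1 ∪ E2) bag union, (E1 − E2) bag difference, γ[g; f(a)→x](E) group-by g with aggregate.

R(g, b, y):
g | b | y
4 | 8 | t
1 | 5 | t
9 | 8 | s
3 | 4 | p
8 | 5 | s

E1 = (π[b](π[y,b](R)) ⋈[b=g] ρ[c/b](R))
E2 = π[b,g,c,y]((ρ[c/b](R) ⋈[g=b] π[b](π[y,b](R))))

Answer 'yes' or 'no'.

E1 stepwise |·|:
  R → 5
  π[y,b](R) → 5
  π[b](π[y,b](R)) → 5
  R → 5
  ρ[c/b](R) → 5
  (π[b](π[y,b](R)) ⋈[b=g] ρ[c/b](R)) → 3
E2 stepwise |·|:
  R → 5
  ρ[c/b](R) → 5
  R → 5
  π[y,b](R) → 5
  π[b](π[y,b](R)) → 5
  (ρ[c/b](R) ⋈[g=b] π[b](π[y,b](R))) → 3
  π[b,g,c,y]((ρ[c/b](R) ⋈[g=b] π[b](π[y,b](R)))) → 3

E1 and E2 produce the same multiset:
b | g | c | y
4 | 4 | 8 | t
8 | 8 | 5 | s
8 | 8 | 5 | s

yes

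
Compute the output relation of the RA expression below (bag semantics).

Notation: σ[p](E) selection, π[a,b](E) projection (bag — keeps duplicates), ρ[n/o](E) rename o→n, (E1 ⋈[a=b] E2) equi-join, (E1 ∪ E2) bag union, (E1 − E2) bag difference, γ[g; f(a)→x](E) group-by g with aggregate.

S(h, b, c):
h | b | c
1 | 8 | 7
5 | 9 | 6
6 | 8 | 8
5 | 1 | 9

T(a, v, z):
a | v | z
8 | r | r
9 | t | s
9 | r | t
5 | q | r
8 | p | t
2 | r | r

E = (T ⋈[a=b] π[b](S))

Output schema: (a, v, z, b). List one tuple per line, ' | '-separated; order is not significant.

Subexpression sizes:
  T → 6
  S → 4
  π[b](S) → 4
  (T ⋈[a=b] π[b](S)) → 6

== RESULT ==
a | v | z | b
8 | p | t | 8
8 | p | t | 8
8 | r | r | 8
8 | r | r | 8
9 | r | t | 9
9 | t | s | 9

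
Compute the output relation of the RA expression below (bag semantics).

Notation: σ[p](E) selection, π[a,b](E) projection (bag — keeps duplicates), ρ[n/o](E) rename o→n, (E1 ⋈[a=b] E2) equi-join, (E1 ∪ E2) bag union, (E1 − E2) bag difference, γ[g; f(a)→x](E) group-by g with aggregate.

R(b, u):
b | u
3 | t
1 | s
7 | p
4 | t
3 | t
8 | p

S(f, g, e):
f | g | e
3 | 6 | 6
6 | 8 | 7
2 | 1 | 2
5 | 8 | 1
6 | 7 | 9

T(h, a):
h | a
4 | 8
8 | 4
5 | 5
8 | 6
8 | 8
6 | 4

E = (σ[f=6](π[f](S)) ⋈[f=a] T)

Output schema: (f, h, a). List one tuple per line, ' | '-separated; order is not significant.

Stepwise |·|:
  S → 5
  π[f](S) → 5
  σ[f=6](π[f](S)) → 2
  T → 6
  (σ[f=6](π[f](S)) ⋈[f=a] T) → 2

== RESULT ==
f | h | a
6 | 8 | 6
6 | 8 | 6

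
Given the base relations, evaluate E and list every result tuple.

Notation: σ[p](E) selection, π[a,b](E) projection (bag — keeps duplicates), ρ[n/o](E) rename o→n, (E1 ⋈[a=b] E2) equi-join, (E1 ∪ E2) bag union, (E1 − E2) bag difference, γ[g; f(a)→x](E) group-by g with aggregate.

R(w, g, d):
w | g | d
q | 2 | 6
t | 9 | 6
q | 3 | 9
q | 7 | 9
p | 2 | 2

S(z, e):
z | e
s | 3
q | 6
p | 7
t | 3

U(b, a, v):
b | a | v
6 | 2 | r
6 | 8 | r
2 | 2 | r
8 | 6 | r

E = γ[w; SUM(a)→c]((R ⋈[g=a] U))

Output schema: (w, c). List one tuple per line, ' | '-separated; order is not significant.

Per-node cardinality:
  R → 5
  U → 4
  (R ⋈[g=a] U) → 4
  γ[w; SUM(a)→c]((R ⋈[g=a] U)) → 2

== RESULT ==
w | c
p | 4
q | 4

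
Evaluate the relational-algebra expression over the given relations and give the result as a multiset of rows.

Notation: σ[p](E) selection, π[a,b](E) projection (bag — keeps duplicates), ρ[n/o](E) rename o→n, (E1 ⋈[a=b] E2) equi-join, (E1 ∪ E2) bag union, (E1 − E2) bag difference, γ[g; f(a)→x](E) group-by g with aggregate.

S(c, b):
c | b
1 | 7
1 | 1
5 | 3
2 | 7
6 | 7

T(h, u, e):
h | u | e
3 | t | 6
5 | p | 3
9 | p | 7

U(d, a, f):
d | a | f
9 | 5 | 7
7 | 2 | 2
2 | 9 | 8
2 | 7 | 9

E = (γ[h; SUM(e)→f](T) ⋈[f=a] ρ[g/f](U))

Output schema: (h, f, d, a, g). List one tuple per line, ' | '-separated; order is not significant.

Stepwise |·|:
  T → 3
  γ[h; SUM(e)→f](T) → 3
  U → 4
  ρ[g/f](U) → 4
  (γ[h; SUM(e)→f](T) ⋈[f=a] ρ[g/f](U)) → 1

== RESULT ==
h | f | d | a | g
9 | 7 | 2 | 7 | 9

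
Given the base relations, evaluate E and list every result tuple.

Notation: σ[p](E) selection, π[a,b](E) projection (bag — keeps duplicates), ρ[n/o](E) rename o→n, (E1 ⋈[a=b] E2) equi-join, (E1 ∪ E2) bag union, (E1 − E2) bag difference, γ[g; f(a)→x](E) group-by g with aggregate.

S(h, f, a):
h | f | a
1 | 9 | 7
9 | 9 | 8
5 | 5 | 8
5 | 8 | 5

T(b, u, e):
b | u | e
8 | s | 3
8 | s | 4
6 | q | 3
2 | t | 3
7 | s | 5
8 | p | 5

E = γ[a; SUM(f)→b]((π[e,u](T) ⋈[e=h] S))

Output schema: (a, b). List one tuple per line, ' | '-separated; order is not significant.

Row counts bottom-up:
  T → 6
  π[e,u](T) → 6
  S → 4
  (π[e,u](T) ⋈[e=h] S) → 4
  γ[a; SUM(f)→b]((π[e,u](T) ⋈[e=h] S)) → 2

== RESULT ==
a | b
5 | 16
8 | 10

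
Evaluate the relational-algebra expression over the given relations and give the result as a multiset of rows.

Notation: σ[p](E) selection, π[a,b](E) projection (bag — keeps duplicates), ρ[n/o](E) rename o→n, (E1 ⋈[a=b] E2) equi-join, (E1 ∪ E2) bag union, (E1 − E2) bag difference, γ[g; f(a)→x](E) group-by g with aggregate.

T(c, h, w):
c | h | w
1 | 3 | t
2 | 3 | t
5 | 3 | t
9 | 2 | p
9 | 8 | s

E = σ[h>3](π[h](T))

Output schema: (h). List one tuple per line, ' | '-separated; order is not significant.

Subexpression sizes:
  T → 5
  π[h](T) → 5
  σ[h>3](π[h](T)) → 1

== RESULT ==
h
8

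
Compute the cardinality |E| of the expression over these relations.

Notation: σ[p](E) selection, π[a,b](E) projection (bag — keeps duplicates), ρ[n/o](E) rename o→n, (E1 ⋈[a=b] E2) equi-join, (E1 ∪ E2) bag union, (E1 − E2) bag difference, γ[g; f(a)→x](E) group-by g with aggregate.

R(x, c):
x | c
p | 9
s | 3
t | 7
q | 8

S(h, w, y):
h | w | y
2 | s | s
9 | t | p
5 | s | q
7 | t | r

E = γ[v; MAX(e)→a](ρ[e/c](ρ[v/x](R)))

Per-node cardinality:
  R → 4
  ρ[v/x](R) → 4
  ρ[e/c](ρ[v/x](R)) → 4
  γ[v; MAX(e)→a](ρ[e/c](ρ[v/x](R))) → 4

|E| = 4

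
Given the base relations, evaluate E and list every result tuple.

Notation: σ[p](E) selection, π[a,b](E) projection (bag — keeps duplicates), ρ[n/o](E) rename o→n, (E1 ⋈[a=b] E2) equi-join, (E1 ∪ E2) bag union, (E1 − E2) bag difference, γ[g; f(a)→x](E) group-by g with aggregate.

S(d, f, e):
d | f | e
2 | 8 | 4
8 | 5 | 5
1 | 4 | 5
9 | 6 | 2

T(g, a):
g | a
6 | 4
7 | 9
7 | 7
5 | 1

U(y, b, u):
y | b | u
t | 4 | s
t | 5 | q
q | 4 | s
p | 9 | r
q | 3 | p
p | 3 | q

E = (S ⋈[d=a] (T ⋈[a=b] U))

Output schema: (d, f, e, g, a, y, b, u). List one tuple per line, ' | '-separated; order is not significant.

Subexpression sizes:
  S → 4
  T → 4
  U → 6
  (T ⋈[a=b] U) → 3
  (S ⋈[d=a] (T ⋈[a=b] U)) → 1

== RESULT ==
d | f | e | g | a | y | b | u
9 | 6 | 2 | 7 | 9 | p | 9 | r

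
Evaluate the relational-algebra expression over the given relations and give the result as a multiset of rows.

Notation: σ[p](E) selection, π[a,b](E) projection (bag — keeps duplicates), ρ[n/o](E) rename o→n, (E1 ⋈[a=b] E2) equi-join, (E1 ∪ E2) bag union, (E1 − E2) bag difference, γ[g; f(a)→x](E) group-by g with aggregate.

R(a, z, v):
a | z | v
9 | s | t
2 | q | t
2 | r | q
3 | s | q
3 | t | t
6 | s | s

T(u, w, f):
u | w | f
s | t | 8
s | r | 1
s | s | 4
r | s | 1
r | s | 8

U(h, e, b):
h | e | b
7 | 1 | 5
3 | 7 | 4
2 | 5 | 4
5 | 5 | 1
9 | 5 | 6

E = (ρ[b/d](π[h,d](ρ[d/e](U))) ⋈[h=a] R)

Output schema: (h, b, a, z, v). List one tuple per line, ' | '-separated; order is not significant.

Subexpression sizes:
  U → 5
  ρ[d/e](U) → 5
  π[h,d](ρ[d/e](U)) → 5
  ρ[b/d](π[h,d](ρ[d/e](U))) → 5
  R → 6
  (ρ[b/d](π[h,d](ρ[d/e](U))) ⋈[h=a] R) → 5

== RESULT ==
h | b | a | z | v
2 | 5 | 2 | q | t
2 | 5 | 2 | r | q
3 | 7 | 3 | s | q
3 | 7 | 3 | t | t
9 | 5 | 9 | s | t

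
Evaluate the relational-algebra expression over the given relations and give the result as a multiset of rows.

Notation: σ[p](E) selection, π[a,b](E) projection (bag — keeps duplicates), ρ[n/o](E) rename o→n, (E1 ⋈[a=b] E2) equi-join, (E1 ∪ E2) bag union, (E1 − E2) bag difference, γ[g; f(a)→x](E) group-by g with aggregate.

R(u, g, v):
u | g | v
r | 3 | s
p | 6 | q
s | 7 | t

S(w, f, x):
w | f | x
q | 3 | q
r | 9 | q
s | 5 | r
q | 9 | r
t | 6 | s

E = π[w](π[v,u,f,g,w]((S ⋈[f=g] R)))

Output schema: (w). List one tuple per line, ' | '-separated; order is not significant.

Subexpression sizes:
  S → 5
  R → 3
  (S ⋈[f=g] R) → 2
  π[v,u,f,g,w]((S ⋈[f=g] R)) → 2
  π[w](π[v,u,f,g,w]((S ⋈[f=g] R))) → 2

== RESULT ==
w
q
t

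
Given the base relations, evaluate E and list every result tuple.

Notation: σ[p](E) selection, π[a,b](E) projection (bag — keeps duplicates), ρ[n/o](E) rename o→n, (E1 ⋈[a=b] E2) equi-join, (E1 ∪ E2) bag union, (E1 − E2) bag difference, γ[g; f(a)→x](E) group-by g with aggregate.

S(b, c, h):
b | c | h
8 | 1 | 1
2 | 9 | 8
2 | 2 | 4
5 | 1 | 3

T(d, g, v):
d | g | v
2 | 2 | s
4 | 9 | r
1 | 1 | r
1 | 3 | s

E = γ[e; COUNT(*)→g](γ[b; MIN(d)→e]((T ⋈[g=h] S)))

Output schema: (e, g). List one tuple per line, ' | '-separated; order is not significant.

Row counts bottom-up:
  T → 4
  S → 4
  (T ⋈[g=h] S) → 2
  γ[b; MIN(d)→e]((T ⋈[g=h] S)) → 2
  γ[e; COUNT(*)→g](γ[b; MIN(d)→e]((T ⋈[g=h] S))) → 1

== RESULT ==
e | g
1 | 2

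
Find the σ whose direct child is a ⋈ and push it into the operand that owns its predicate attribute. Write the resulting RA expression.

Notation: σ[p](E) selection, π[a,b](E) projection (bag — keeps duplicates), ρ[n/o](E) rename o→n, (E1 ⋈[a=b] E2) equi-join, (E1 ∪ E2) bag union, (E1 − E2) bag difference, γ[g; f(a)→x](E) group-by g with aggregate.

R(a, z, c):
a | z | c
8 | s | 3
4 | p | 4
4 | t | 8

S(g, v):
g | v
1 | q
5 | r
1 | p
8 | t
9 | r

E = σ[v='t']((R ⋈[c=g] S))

σ filters on v, owned by the right side.
E' = (R ⋈[c=g] σ[v='t'](S))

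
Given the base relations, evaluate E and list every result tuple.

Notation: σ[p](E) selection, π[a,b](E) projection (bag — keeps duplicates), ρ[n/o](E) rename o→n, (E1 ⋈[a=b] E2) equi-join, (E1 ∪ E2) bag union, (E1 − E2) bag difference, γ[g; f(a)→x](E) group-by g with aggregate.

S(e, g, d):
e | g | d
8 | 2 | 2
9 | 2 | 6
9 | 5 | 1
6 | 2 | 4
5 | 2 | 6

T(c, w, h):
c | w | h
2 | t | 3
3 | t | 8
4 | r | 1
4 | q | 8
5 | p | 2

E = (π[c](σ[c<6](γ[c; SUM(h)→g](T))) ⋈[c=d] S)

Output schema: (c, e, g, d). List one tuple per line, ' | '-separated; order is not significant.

Stepwise |·|:
  T → 5
  γ[c; SUM(h)→g](T) → 4
  σ[c<6](γ[c; SUM(h)→g](T)) → 4
  π[c](σ[c<6](γ[c; SUM(h)→g](T))) → 4
  S → 5
  (π[c](σ[c<6](γ[c; SUM(h)→g](T))) ⋈[c=d] S) → 2

== RESULT ==
c | e | g | d
2 | 8 | 2 | 2
4 | 6 | 2 | 4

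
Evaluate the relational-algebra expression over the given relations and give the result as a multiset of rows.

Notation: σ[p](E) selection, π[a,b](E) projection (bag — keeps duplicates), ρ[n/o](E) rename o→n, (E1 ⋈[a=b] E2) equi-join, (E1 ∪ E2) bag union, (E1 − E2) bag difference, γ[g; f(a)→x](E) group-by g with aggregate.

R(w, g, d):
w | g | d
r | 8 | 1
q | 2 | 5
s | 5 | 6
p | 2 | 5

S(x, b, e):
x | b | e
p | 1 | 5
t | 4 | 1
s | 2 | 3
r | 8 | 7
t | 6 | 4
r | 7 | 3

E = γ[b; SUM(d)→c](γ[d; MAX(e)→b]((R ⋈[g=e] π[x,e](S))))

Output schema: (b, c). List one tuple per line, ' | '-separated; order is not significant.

Stepwise |·|:
  R → 4
  S → 6
  π[x,e](S) → 6
  (R ⋈[g=e] π[x,e](S)) → 1
  γ[d; MAX(e)→b]((R ⋈[g=e] π[x,e](S))) → 1
  γ[b; SUM(d)→c](γ[d; MAX(e)→b]((R ⋈[g=e] π[x,e](S)))) → 1

== RESULT ==
b | c
5 | 6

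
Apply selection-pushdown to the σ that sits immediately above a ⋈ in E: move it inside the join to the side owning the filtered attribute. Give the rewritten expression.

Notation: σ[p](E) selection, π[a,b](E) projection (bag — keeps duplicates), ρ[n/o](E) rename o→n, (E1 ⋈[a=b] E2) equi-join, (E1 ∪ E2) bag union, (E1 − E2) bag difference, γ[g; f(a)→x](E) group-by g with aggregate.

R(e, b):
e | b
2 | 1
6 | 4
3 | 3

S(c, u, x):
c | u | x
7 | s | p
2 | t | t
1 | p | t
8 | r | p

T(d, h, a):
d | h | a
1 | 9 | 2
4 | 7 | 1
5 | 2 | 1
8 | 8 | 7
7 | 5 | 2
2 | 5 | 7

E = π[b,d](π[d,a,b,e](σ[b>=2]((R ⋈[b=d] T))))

σ filters on b, owned by the left side.
E' = π[b,d](π[d,a,b,e]((σ[b>=2](R) ⋈[b=d] T)))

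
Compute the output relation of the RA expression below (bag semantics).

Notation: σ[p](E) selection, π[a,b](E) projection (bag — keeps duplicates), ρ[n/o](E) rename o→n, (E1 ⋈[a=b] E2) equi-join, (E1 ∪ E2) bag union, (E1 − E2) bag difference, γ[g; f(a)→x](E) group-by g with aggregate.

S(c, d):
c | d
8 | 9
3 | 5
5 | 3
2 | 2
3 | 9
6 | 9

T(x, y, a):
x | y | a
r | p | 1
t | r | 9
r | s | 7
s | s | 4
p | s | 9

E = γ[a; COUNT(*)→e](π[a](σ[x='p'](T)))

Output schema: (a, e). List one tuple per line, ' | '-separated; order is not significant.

Stepwise |·|:
  T → 5
  σ[x='p'](T) → 1
  π[a](σ[x='p'](T)) → 1
  γ[a; COUNT(*)→e](π[a](σ[x='p'](T))) → 1

== RESULT ==
a | e
9 | 1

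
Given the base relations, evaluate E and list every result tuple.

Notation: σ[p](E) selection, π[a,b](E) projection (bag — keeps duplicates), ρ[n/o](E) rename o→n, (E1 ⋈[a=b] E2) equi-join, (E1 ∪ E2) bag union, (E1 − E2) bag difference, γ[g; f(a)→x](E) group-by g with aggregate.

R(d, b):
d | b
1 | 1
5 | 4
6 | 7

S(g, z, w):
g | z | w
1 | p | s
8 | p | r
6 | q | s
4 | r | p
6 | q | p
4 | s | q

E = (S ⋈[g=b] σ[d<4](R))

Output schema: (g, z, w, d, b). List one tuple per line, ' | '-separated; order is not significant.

Row counts bottom-up:
  S → 6
  R → 3
  σ[d<4](R) → 1
  (S ⋈[g=b] σ[d<4](R)) → 1

== RESULT ==
g | z | w | d | b
1 | p | s | 1 | 1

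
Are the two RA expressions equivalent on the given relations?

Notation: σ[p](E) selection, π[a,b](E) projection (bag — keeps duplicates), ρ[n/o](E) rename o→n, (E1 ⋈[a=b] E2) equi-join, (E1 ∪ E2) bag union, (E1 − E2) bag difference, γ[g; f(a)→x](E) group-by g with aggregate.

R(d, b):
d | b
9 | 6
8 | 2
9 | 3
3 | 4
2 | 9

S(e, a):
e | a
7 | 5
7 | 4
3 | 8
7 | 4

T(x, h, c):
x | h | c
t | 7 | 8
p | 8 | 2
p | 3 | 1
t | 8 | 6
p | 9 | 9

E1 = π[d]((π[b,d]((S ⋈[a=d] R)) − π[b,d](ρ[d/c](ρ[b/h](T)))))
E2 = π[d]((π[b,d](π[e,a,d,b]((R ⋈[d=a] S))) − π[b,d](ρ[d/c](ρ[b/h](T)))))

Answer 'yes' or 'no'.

E1 subexpression sizes:
  S → 4
  R → 5
  (S ⋈[a=d] R) → 1
  π[b,d]((S ⋈[a=d] R)) → 1
  T → 5
  ρ[b/h](T) → 5
  ρ[d/c](ρ[b/h](T)) → 5
  π[b,d](ρ[d/c](ρ[b/h](T))) → 5
  (π[b,d]((S ⋈[a=d] R)) − π[b,d](ρ[d/c](ρ[b/h](T)))) → 1
  π[d]((π[b,d]((S ⋈[a=d] R)) − π[b,d](ρ[d/c](ρ[b/h](T))))) → 1
E2 subexpression sizes:
  R → 5
  S → 4
  (R ⋈[d=a] S) → 1
  π[e,a,d,b]((R ⋈[d=a] S)) → 1
  π[b,d](π[e,a,d,b]((R ⋈[d=a] S))) → 1
  T → 5
  ρ[b/h](T) → 5
  ρ[d/c](ρ[b/h](T)) → 5
  π[b,d](ρ[d/c](ρ[b/h](T))) → 5
  (π[b,d](π[e,a,d,b]((R ⋈[d=a] S))) − π[b,d](ρ[d/c](ρ[b/h](T)))) → 1
  π[d]((π[b,d](π[e,a,d,b]((R ⋈[d=a] S))) − π[b,d](ρ[d/c](ρ[b/h](T))))) → 1

E1 and E2 produce the same multiset:
d
8

yes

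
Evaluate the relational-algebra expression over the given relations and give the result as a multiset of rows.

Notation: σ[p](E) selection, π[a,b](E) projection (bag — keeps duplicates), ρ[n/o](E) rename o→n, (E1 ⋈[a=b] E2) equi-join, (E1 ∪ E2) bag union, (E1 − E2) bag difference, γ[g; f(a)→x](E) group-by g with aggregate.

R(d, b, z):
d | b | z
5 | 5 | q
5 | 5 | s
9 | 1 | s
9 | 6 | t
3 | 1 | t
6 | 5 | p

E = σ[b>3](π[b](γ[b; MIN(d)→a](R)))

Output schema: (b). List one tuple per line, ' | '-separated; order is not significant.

Subexpression sizes:
  R → 6
  γ[b; MIN(d)→a](R) → 3
  π[b](γ[b; MIN(d)→a](R)) → 3
  σ[b>3](π[b](γ[b; MIN(d)→a](R))) → 2

== RESULT ==
b
5
6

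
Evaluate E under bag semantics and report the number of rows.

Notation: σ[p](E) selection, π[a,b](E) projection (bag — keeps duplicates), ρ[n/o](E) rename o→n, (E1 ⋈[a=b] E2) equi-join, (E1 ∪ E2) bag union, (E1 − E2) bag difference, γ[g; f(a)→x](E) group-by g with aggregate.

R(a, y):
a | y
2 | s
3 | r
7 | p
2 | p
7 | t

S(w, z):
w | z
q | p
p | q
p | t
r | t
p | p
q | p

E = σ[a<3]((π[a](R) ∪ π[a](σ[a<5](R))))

Row counts bottom-up:
  R → 5
  π[a](R) → 5
  R → 5
  σ[a<5](R) → 3
  π[a](σ[a<5](R)) → 3
  (π[a](R) ∪ π[a](σ[a<5](R))) → 8
  σ[a<3]((π[a](R) ∪ π[a](σ[a<5](R)))) → 4

|E| = 4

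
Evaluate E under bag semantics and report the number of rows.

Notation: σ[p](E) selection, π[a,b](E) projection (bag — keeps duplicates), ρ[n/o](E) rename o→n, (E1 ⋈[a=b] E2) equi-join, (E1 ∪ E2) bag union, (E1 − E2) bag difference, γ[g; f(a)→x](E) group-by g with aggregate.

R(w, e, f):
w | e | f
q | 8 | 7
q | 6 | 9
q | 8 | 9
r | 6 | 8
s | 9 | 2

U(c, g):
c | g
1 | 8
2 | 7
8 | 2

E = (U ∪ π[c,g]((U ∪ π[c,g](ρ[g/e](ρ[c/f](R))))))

Per-node cardinality:
  U → 3
  U → 3
  R → 5
  ρ[c/f](R) → 5
  ρ[g/e](ρ[c/f](R)) → 5
  π[c,g](ρ[g/e](ρ[c/f](R))) → 5
  (U ∪ π[c,g](ρ[g/e](ρ[c/f](R)))) → 8
  π[c,g]((U ∪ π[c,g](ρ[g/e](ρ[c/f](R))))) → 8
  (U ∪ π[c,g]((U ∪ π[c,g](ρ[g/e](ρ[c/f](R)))))) → 11

|E| = 11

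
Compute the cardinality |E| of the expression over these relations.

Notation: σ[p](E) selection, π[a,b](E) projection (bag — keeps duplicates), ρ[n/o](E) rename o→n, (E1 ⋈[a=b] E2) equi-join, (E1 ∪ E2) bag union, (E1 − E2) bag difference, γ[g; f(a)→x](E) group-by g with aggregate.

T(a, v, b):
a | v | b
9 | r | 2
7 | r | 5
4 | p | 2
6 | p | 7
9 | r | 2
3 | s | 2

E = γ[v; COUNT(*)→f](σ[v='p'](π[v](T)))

Stepwise |·|:
  T → 6
  π[v](T) → 6
  σ[v='p'](π[v](T)) → 2
  γ[v; COUNT(*)→f](σ[v='p'](π[v](T))) → 1

|E| = 1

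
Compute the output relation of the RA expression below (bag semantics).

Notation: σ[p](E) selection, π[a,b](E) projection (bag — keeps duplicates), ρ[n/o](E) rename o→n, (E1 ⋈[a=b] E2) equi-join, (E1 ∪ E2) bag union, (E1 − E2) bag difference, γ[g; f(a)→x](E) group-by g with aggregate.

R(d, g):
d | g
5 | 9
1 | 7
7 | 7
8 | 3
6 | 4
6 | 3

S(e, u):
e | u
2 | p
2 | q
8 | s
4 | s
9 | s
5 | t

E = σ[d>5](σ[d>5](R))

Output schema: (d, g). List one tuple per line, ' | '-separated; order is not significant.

Row counts bottom-up:
  R → 6
  σ[d>5](R) → 4
  σ[d>5](σ[d>5](R)) → 4

== RESULT ==
d | g
6 | 3
6 | 4
7 | 7
8 | 3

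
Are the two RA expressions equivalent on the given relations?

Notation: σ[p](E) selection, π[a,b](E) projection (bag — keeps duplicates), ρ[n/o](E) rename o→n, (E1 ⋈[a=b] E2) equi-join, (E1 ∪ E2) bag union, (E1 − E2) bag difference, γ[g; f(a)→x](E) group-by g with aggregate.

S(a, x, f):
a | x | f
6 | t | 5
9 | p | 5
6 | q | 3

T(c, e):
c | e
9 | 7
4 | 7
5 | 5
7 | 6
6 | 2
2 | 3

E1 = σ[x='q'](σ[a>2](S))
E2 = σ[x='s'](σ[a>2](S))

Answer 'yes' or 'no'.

E1 row counts bottom-up:
  S → 3
  σ[a>2](S) → 3
  σ[x='q'](σ[a>2](S)) → 1
E2 row counts bottom-up:
  S → 3
  σ[a>2](S) → 3
  σ[x='s'](σ[a>2](S)) → 0

E1 result:
a | x | f
6 | q | 3
E2 result:
a | x | f
(0 rows)
Witness: (6, 'q', 3) appears 1× in E1 but 0× in E2.

no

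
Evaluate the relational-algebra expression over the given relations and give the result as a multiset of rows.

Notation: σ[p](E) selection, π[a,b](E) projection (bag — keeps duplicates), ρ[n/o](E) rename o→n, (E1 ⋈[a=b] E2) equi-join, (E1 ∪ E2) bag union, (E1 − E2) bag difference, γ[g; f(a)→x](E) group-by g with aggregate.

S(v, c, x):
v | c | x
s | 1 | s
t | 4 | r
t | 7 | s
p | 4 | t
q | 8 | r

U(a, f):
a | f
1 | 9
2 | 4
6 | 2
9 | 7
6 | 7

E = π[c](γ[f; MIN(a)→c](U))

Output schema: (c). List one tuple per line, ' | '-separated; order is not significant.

Subexpression sizes:
  U → 5
  γ[f; MIN(a)→c](U) → 4
  π[c](γ[f; MIN(a)→c](U)) → 4

== RESULT ==
c
1
2
6
6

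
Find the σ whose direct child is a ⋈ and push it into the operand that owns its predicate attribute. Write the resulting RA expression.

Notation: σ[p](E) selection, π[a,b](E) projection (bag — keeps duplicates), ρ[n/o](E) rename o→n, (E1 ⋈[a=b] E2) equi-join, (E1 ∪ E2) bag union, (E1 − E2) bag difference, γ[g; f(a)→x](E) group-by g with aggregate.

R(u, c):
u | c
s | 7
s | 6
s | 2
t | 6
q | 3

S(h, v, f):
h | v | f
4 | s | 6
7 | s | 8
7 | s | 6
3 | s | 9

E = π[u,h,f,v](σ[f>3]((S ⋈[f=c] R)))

σ filters on f, owned by the left side.
E' = π[u,h,f,v]((σ[f>3](S) ⋈[f=c] R))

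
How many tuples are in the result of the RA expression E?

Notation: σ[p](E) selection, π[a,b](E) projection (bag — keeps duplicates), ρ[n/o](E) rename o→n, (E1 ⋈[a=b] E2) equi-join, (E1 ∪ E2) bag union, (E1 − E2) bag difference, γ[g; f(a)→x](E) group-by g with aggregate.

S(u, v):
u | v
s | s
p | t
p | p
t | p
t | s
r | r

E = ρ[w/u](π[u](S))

Subexpression sizes:
  S → 6
  π[u](S) → 6
  ρ[w/u](π[u](S)) → 6

|E| = 6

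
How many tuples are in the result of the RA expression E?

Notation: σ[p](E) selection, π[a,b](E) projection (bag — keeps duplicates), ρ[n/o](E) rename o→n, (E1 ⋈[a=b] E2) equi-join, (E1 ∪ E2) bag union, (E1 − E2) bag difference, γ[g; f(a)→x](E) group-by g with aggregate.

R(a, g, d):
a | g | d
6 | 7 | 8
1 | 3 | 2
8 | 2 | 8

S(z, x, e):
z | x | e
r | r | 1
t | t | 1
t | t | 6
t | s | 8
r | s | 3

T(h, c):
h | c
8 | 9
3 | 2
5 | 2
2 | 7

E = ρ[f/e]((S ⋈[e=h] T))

Row counts bottom-up:
  S → 5
  T → 4
  (S ⋈[e=h] T) → 2
  ρ[f/e]((S ⋈[e=h] T)) → 2

|E| = 2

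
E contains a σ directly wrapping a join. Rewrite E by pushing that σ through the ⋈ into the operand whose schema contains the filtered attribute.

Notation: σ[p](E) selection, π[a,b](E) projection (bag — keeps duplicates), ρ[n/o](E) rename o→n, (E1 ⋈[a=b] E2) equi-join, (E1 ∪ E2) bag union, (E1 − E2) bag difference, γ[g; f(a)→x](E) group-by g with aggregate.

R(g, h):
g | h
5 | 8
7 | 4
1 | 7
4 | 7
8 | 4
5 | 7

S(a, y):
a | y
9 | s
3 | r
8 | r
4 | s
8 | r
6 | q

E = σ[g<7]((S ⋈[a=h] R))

σ filters on g, owned by the right side.
E' = (S ⋈[a=h] σ[g<7](R))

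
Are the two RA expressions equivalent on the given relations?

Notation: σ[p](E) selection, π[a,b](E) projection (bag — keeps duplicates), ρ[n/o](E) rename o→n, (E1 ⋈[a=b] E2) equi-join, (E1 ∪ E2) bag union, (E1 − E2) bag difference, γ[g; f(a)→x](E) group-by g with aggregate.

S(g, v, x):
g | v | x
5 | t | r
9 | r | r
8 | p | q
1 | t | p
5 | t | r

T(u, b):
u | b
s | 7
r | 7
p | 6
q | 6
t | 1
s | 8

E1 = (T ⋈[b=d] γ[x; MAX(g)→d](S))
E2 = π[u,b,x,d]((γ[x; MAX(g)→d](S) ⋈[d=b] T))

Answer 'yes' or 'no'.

E1 row counts bottom-up:
  T → 6
  S → 5
  γ[x; MAX(g)→d](S) → 3
  (T ⋈[b=d] γ[x; MAX(g)→d](S)) → 2
E2 row counts bottom-up:
  S → 5
  γ[x; MAX(g)→d](S) → 3
  T → 6
  (γ[x; MAX(g)→d](S) ⋈[d=b] T) → 2
  π[u,b,x,d]((γ[x; MAX(g)→d](S) ⋈[d=b] T)) → 2

E1 and E2 produce the same multiset:
u | b | x | d
s | 8 | q | 8
t | 1 | p | 1

yes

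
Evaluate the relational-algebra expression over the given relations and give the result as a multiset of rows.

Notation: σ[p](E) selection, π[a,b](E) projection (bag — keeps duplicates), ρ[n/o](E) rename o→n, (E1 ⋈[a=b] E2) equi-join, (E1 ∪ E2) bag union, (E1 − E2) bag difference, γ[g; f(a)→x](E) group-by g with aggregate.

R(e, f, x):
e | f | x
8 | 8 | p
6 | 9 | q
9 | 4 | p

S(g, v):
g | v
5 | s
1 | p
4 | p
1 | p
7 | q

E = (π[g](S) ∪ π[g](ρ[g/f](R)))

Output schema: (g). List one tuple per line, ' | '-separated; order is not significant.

Per-node cardinality:
  S → 5
  π[g](S) → 5
  R → 3
  ρ[g/f](R) → 3
  π[g](ρ[g/f](R)) → 3
  (π[g](S) ∪ π[g](ρ[g/f](R))) → 8

== RESULT ==
g
1
1
4
4
5
7
8
9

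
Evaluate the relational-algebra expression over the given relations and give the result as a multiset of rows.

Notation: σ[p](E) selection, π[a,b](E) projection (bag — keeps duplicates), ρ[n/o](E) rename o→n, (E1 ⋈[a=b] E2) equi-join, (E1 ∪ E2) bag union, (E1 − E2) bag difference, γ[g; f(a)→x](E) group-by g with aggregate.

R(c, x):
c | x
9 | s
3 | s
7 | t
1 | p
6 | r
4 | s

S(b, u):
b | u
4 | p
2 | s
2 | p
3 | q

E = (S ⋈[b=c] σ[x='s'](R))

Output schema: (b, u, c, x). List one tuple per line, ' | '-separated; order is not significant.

Row counts bottom-up:
  S → 4
  R → 6
  σ[x='s'](R) → 3
  (S ⋈[b=c] σ[x='s'](R)) → 2

== RESULT ==
b | u | c | x
3 | q | 3 | s
4 | p | 4 | s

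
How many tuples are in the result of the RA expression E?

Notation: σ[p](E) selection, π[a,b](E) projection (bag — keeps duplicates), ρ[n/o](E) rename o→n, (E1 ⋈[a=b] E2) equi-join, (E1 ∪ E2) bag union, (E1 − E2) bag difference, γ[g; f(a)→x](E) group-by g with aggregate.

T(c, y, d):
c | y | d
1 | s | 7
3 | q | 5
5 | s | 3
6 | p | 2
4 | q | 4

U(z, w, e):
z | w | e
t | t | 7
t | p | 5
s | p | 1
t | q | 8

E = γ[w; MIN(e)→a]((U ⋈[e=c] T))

Row counts bottom-up:
  U → 4
  T → 5
  (U ⋈[e=c] T) → 2
  γ[w; MIN(e)→a]((U ⋈[e=c] T)) → 1

|E| = 1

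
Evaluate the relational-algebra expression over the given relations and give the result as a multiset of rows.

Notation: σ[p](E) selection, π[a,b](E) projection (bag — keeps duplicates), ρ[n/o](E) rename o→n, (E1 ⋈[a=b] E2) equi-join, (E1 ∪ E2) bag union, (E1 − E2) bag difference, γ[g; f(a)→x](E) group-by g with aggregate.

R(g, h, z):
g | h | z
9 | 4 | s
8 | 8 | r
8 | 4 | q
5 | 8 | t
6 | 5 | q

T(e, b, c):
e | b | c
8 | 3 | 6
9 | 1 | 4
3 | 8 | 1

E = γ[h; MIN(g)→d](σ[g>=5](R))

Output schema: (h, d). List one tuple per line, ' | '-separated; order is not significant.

Subexpression sizes:
  R → 5
  σ[g>=5](R) → 5
  γ[h; MIN(g)→d](σ[g>=5](R)) → 3

== RESULT ==
h | d
4 | 8
5 | 6
8 | 5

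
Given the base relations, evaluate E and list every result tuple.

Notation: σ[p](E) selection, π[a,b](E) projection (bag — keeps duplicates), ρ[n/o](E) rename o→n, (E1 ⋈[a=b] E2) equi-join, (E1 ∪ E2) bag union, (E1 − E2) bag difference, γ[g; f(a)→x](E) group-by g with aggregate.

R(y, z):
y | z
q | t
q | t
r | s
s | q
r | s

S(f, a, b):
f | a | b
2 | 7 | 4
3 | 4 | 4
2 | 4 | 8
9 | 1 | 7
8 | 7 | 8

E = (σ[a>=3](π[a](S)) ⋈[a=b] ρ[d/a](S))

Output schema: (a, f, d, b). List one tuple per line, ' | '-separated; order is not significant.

Per-node cardinality:
  S → 5
  π[a](S) → 5
  σ[a>=3](π[a](S)) → 4
  S → 5
  ρ[d/a](S) → 5
  (σ[a>=3](π[a](S)) ⋈[a=b] ρ[d/a](S)) → 6

== RESULT ==
a | f | d | b
4 | 2 | 7 | 4
4 | 2 | 7 | 4
4 | 3 | 4 | 4
4 | 3 | 4 | 4
7 | 9 | 1 | 7
7 | 9 | 1 | 7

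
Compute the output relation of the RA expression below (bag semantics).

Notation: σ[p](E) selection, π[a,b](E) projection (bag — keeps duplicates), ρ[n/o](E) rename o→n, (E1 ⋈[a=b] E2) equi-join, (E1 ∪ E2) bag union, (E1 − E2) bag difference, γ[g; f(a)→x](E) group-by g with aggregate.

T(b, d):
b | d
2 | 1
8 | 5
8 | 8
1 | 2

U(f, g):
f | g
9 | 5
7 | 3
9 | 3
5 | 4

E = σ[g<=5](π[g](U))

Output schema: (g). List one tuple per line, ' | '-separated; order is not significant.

Per-node cardinality:
  U → 4
  π[g](U) → 4
  σ[g<=5](π[g](U)) → 4

== RESULT ==
g
3
3
4
5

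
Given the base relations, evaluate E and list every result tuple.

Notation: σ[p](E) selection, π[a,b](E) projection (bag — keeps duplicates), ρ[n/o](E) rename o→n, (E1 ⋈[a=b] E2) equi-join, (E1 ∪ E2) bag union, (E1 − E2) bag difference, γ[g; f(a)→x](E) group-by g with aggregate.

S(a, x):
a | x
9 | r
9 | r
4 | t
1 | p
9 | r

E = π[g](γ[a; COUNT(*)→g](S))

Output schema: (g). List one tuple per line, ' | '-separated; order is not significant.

Stepwise |·|:
  S → 5
  γ[a; COUNT(*)→g](S) → 3
  π[g](γ[a; COUNT(*)→g](S)) → 3

== RESULT ==
g
1
1
3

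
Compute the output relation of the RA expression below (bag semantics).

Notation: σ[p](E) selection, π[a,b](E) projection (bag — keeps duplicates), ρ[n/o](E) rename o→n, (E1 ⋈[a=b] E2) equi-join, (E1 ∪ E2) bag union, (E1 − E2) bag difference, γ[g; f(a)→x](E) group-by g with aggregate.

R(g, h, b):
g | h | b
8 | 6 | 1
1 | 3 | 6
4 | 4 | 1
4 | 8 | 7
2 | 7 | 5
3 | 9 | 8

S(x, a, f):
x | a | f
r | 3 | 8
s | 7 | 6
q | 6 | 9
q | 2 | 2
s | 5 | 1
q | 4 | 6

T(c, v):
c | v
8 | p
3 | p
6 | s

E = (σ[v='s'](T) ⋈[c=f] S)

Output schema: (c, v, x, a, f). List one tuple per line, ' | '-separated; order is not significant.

Subexpression sizes:
  T → 3
  σ[v='s'](T) → 1
  S → 6
  (σ[v='s'](T) ⋈[c=f] S) → 2

== RESULT ==
c | v | x | a | f
6 | s | q | 4 | 6
6 | s | s | 7 | 6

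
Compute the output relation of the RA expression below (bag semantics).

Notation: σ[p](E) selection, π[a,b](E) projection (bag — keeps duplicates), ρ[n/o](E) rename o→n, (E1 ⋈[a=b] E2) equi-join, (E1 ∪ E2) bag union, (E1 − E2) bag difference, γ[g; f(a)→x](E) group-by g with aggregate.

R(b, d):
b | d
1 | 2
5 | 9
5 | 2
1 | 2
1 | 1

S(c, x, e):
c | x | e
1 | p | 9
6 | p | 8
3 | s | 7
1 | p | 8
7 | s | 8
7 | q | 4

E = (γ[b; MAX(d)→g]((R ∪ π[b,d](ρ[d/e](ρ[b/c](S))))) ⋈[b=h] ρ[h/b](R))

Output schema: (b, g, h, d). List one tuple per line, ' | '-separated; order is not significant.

Stepwise |·|:
  R → 5
  S → 6
  ρ[b/c](S) → 6
  ρ[d/e](ρ[b/c](S)) → 6
  π[b,d](ρ[d/e](ρ[b/c](S))) → 6
  (R ∪ π[b,d](ρ[d/e](ρ[b/c](S)))) → 11
  γ[b; MAX(d)→g]((R ∪ π[b,d](ρ[d/e](ρ[b/c](S))))) → 5
  R → 5
  ρ[h/b](R) → 5
  (γ[b; MAX(d)→g]((R ∪ π[b,d](ρ[d/e](ρ[b/c](S))))) ⋈[b=h] ρ[h/b](R)) → 5

== RESULT ==
b | g | h | d
1 | 9 | 1 | 1
1 | 9 | 1 | 2
1 | 9 | 1 | 2
5 | 9 | 5 | 2
5 | 9 | 5 | 9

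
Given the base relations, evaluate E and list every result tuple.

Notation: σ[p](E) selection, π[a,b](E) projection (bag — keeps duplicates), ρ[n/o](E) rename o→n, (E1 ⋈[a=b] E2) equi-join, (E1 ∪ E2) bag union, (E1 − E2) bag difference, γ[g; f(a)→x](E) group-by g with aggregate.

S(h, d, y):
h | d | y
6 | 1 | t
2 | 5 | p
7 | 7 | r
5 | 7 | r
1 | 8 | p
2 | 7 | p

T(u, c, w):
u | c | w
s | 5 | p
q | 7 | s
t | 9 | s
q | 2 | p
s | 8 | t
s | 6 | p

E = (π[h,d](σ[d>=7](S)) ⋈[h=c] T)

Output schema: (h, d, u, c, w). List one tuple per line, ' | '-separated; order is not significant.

Subexpression sizes:
  S → 6
  σ[d>=7](S) → 4
  π[h,d](σ[d>=7](S)) → 4
  T → 6
  (π[h,d](σ[d>=7](S)) ⋈[h=c] T) → 3

== RESULT ==
h | d | u | c | w
2 | 7 | q | 2 | p
5 | 7 | s | 5 | p
7 | 7 | q | 7 | s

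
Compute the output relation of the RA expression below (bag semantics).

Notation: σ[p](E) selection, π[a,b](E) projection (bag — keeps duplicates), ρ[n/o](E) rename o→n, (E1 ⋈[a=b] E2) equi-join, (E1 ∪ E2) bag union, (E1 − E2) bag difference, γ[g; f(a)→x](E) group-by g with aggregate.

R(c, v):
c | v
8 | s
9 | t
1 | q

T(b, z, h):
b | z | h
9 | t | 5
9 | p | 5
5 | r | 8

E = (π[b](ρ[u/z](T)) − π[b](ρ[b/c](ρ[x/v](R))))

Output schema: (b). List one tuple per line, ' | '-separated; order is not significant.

Stepwise |·|:
  T → 3
  ρ[u/z](T) → 3
  π[b](ρ[u/z](T)) → 3
  R → 3
  ρ[x/v](R) → 3
  ρ[b/c](ρ[x/v](R)) → 3
  π[b](ρ[b/c](ρ[x/v](R))) → 3
  (π[b](ρ[u/z](T)) − π[b](ρ[b/c](ρ[x/v](R)))) → 2

== RESULT ==
b
5
9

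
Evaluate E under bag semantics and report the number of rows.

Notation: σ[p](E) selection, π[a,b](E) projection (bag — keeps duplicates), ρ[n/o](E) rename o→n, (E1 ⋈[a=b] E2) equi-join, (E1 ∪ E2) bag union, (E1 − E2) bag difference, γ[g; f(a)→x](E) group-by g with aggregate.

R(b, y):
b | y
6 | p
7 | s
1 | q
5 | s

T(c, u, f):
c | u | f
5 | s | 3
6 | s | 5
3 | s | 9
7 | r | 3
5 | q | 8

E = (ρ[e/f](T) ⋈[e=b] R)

Per-node cardinality:
  T → 5
  ρ[e/f](T) → 5
  R → 4
  (ρ[e/f](T) ⋈[e=b] R) → 1

|E| = 1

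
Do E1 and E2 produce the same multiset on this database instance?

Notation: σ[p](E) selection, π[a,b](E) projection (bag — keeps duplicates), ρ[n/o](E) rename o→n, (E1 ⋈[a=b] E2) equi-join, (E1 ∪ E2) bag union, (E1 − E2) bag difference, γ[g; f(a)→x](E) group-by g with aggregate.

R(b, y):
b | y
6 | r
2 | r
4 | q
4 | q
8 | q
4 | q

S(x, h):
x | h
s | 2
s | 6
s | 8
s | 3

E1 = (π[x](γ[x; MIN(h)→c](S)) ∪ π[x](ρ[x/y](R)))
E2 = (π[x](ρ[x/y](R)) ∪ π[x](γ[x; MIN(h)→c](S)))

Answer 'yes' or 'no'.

E1 per-node cardinality:
  S → 4
  γ[x; MIN(h)→c](S) → 1
  π[x](γ[x; MIN(h)→c](S)) → 1
  R → 6
  ρ[x/y](R) → 6
  π[x](ρ[x/y](R)) → 6
  (π[x](γ[x; MIN(h)→c](S)) ∪ π[x](ρ[x/y](R))) → 7
E2 per-node cardinality:
  R → 6
  ρ[x/y](R) → 6
  π[x](ρ[x/y](R)) → 6
  S → 4
  γ[x; MIN(h)→c](S) → 1
  π[x](γ[x; MIN(h)→c](S)) → 1
  (π[x](ρ[x/y](R)) ∪ π[x](γ[x; MIN(h)→c](S))) → 7

E1 and E2 produce the same multiset:
x
q
q
q
q
r
r
s

yes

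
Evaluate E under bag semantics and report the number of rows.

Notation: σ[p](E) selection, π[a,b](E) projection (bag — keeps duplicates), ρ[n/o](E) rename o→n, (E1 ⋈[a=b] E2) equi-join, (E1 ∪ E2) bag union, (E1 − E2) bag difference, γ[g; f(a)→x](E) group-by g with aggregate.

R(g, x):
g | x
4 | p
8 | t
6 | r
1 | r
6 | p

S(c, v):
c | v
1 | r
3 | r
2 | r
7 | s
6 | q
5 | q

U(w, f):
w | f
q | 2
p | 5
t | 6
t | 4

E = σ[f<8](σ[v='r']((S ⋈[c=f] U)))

Row counts bottom-up:
  S → 6
  U → 4
  (S ⋈[c=f] U) → 3
  σ[v='r']((S ⋈[c=f] U)) → 1
  σ[f<8](σ[v='r']((S ⋈[c=f] U))) → 1

|E| = 1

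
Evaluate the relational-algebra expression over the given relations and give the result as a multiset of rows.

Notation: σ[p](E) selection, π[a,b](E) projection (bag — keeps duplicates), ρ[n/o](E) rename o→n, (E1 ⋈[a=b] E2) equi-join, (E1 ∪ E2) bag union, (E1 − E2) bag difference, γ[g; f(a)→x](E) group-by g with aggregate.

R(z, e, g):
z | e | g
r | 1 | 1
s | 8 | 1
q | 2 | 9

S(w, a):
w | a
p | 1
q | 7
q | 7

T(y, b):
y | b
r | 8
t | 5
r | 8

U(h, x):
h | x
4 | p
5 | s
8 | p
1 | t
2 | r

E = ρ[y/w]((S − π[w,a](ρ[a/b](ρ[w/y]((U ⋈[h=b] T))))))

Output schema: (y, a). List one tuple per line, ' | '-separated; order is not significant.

Subexpression sizes:
  S → 3
  U → 5
  T → 3
  (U ⋈[h=b] T) → 3
  ρ[w/y]((U ⋈[h=b] T)) → 3
  ρ[a/b](ρ[w/y]((U ⋈[h=b] T))) → 3
  π[w,a](ρ[a/b](ρ[w/y]((U ⋈[h=b] T)))) → 3
  (S − π[w,a](ρ[a/b](ρ[w/y]((U ⋈[h=b] T))))) → 3
  ρ[y/w]((S − π[w,a](ρ[a/b](ρ[w/y]((U ⋈[h=b] T)))))) → 3

== RESULT ==
y | a
p | 1
q | 7
q | 7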